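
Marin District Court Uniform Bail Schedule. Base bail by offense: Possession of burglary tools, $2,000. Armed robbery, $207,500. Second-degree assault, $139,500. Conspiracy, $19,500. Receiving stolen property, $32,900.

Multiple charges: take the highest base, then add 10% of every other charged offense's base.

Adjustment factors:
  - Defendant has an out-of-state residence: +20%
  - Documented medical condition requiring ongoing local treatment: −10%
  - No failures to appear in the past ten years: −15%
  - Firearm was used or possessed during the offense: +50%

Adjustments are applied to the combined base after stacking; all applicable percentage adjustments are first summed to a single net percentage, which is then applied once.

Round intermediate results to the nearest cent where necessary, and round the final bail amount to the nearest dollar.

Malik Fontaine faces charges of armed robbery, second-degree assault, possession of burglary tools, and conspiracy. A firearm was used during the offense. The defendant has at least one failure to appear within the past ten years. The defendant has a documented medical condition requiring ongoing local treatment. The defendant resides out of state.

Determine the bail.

Base amounts from the schedule: armed robbery $207,500; second-degree assault $139,500; possession of burglary tools $2,000; conspiracy $19,500.
Stacking rule: highest base plus 10% of each additional charge. Highest is armed robbery at $207,500. Additional: $139,500 × 10% = $13,950; $2,000 × 10% = $200; $19,500 × 10% = $1,950. Combined base = $207,500 + $16,100 = $223,600.
Net percentage adjustment: +20% −10% +50% = +60%. $223,600 × 1.6 = $357,760.

$357,760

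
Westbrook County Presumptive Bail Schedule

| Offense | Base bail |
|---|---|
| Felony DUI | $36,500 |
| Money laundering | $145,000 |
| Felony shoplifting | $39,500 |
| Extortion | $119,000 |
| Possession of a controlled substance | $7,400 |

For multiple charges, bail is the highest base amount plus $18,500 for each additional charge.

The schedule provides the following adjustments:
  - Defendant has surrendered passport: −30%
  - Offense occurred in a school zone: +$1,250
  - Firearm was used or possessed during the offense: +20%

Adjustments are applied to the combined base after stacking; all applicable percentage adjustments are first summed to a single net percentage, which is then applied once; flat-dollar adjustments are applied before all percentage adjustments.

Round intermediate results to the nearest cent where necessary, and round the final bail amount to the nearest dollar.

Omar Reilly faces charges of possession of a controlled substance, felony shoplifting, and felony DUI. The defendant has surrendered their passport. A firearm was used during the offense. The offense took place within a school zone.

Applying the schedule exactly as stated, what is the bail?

$69,975

Base amounts from the schedule: possession of a controlled substance $7,400; felony shoplifting $39,500; felony DUI $36,500.
Stacking rule: highest base plus $18,500 per additional charge. Highest is felony shoplifting at $39,500; 2 additional charges → +$37,000. Combined base = $76,500.
Offense occurred in a school zone (+$1,250 flat): $76,500 + $1,250 = $77,750.
Net percentage adjustment: −30% +20% = −10%. $77,750 × 0.9 = $69,975.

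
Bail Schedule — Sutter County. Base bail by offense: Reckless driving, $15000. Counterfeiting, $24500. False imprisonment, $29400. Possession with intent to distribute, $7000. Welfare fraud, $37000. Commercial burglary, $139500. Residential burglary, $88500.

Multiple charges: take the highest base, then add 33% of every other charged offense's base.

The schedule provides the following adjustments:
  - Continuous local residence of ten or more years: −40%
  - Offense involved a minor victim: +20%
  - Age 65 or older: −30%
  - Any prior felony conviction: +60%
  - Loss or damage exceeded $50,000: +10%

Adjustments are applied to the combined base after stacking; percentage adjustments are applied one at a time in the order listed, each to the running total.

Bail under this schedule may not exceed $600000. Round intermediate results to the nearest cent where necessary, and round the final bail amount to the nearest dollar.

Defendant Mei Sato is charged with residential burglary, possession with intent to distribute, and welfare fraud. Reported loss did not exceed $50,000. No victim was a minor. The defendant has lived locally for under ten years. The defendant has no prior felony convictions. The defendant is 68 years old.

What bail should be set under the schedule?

Base amounts from the schedule: residential burglary $88500; possession with intent to distribute $7000; welfare fraud $37000.
Stacking rule: highest base plus 33% of each additional charge. Highest is residential burglary at $88500. Additional: $7000 × 33% = $2310; $37000 × 33% = $12210. Combined base = $88500 + $14520 = $103020.
Age 65 or older (−30%): $103020 × 0.7 = $72114.
$72114 is within the $600000 maximum.

$72114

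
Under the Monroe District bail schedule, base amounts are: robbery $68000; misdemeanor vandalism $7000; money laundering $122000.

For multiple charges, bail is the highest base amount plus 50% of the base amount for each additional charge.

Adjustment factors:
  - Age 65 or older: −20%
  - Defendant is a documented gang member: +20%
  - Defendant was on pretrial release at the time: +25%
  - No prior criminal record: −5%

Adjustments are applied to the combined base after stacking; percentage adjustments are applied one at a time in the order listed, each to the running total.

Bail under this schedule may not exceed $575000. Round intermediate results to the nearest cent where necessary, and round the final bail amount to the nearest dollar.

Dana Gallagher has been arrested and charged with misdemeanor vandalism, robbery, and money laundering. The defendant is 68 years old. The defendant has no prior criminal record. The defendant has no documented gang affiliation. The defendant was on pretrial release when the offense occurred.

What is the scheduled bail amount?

Base amounts from the schedule: misdemeanor vandalism $7000; robbery $68000; money laundering $122000.
Stacking rule: highest base plus 50% of each additional charge. Highest is money laundering at $122000. Additional: $7000 × 50% = $3500; $68000 × 50% = $34000. Combined base = $122000 + $37500 = $159500.
Age 65 or older (−20%): $159500 × 0.8 = $127600.
Defendant was on pretrial release at the time (+25%): $127600 × 1.25 = $159500.
No prior criminal record (−5%): $159500 × 0.95 = $151525.
$151525 is within the $575000 maximum.

$151525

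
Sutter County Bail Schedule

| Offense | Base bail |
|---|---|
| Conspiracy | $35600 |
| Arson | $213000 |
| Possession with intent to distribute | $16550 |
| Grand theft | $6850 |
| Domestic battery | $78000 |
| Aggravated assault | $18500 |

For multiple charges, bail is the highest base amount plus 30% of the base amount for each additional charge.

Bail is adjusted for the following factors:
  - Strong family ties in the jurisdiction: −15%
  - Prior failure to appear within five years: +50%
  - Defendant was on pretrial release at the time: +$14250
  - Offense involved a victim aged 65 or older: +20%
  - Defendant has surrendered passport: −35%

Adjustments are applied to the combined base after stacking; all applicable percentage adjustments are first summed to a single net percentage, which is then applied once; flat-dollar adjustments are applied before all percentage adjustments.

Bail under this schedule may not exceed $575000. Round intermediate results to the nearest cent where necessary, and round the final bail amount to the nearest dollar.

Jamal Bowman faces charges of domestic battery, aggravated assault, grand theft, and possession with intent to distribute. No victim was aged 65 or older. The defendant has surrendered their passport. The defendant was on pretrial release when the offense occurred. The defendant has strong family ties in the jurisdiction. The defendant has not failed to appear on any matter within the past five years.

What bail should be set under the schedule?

Base amounts from the schedule: domestic battery $78000; aggravated assault $18500; grand theft $6850; possession with intent to distribute $16550.
Stacking rule: highest base plus 30% of each additional charge. Highest is domestic battery at $78000. Additional: $18500 × 30% = $5550; $6850 × 30% = $2055; $16550 × 30% = $4965. Combined base = $78000 + $12570 = $90570.
Defendant was on pretrial release at the time (+$14250 flat): $90570 + $14250 = $104820.
Net percentage adjustment: −15% −35% = −50%. $104820 × 0.5 = $52410.
$52410 is within the $575000 maximum.

$52410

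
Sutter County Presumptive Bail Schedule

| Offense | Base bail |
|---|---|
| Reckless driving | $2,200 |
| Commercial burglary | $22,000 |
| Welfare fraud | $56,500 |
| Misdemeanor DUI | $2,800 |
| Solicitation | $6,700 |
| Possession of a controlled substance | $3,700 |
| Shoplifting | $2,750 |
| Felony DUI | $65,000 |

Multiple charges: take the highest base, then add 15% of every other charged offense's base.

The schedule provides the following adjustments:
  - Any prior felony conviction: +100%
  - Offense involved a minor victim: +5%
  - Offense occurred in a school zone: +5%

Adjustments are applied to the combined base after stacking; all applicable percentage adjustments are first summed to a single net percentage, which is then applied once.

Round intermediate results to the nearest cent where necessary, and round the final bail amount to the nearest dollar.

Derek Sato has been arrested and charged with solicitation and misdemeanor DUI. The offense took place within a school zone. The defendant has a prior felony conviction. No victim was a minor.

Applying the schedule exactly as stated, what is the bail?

$14,596

Base amounts from the schedule: solicitation $6,700; misdemeanor DUI $2,800.
Stacking rule: highest base plus 15% of each additional charge. Highest is solicitation at $6,700. Additional: $2,800 × 15% = $420. Combined base = $6,700 + $420 = $7,120.
Net percentage adjustment: +100% +5% = +105%. $7,120 × 2.05 = $14,596.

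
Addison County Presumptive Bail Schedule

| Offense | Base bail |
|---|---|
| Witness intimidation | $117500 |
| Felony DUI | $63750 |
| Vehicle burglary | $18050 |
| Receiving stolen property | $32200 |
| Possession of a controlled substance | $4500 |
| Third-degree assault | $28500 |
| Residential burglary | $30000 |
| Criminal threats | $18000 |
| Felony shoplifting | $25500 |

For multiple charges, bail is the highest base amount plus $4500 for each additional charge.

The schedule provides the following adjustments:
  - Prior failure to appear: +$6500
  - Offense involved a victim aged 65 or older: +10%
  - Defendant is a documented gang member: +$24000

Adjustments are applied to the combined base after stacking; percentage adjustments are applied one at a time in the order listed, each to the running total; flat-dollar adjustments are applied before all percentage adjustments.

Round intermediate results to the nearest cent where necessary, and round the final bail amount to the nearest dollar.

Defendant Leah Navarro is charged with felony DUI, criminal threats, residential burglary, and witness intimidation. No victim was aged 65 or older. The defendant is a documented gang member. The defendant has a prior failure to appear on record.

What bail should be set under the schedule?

$161500

Base amounts from the schedule: felony DUI $63750; criminal threats $18000; residential burglary $30000; witness intimidation $117500.
Stacking rule: highest base plus $4500 per additional charge. Highest is witness intimidation at $117500; 3 additional charges → +$13500. Combined base = $131000.
Prior failure to appear (+$6500 flat): $131000 + $6500 = $137500.
Defendant is a documented gang member (+$24000 flat): $137500 + $24000 = $161500.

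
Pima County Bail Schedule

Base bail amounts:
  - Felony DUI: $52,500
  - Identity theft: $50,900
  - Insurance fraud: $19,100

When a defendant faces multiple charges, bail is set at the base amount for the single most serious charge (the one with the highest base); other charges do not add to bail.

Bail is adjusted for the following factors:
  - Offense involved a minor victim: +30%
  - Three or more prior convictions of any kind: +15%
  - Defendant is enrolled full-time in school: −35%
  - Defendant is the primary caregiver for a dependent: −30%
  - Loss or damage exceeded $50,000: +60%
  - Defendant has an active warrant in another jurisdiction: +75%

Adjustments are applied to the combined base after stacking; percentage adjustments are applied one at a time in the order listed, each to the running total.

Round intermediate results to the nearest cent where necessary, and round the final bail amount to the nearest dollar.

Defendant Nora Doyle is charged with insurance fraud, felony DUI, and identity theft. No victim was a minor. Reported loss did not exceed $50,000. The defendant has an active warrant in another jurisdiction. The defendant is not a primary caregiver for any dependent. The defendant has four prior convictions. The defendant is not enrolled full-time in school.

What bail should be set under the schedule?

$105,656

Base amounts from the schedule: insurance fraud $19,100; felony DUI $52,500; identity theft $50,900.
Stacking rule: use the highest base only. Highest is felony DUI at $52,500. Combined base = $52,500.
Three or more prior convictions of any kind (+15%): $52,500 × 1.15 = $60,375.
Defendant has an active warrant in another jurisdiction (+75%): $60,375 × 1.75 = $105,656.25.
Rounded to the nearest dollar: $105,656.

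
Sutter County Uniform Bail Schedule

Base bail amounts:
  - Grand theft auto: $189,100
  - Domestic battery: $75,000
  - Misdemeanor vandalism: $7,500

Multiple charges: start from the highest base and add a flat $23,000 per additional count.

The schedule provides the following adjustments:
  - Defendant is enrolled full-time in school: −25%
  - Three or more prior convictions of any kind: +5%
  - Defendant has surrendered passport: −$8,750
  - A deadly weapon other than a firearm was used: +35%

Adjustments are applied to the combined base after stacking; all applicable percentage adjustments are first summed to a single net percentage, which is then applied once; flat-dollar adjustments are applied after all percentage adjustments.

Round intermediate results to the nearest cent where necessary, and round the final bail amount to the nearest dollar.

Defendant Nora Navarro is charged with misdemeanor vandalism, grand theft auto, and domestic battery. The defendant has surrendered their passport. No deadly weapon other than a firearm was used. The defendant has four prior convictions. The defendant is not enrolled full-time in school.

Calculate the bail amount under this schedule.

Base amounts from the schedule: misdemeanor vandalism $7,500; grand theft auto $189,100; domestic battery $75,000.
Stacking rule: highest base plus $23,000 per additional charge. Highest is grand theft auto at $189,100; 2 additional charges → +$46,000. Combined base = $235,100.
Three or more prior convictions of any kind (+5%): $235,100 × 1.05 = $246,855.
Defendant has surrendered passport (−$8,750 flat): $246,855 − $8,750 = $238,105.

$238,105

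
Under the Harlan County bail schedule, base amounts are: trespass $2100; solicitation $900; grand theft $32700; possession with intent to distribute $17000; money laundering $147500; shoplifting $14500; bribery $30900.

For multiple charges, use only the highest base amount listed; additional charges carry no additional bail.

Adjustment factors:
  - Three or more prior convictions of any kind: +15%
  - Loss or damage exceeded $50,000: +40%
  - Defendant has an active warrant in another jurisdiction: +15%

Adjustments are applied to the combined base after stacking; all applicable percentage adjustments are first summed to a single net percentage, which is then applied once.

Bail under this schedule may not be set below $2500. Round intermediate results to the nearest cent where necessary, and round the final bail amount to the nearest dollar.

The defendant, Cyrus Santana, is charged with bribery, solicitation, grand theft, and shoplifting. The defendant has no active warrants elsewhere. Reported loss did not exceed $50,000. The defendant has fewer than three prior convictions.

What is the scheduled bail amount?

Base amounts from the schedule: bribery $30900; solicitation $900; grand theft $32700; shoplifting $14500.
Stacking rule: use the highest base only. Highest is grand theft at $32700. Combined base = $32700.
No adjustment factors apply to this defendant.
$32700 is at or above the $2500 minimum.

$32700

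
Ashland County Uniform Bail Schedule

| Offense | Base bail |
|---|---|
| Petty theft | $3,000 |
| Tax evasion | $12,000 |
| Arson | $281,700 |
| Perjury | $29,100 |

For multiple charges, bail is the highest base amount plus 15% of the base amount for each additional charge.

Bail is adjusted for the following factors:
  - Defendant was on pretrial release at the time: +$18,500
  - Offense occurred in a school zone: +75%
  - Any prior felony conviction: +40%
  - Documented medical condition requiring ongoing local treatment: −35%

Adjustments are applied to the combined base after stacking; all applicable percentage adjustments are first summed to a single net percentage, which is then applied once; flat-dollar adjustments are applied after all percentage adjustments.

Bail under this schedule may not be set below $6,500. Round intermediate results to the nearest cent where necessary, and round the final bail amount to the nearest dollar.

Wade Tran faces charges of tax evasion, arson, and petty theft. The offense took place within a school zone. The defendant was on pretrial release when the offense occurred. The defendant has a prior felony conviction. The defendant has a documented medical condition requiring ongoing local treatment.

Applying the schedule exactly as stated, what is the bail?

Base amounts from the schedule: tax evasion $12,000; arson $281,700; petty theft $3,000.
Stacking rule: highest base plus 15% of each additional charge. Highest is arson at $281,700. Additional: $12,000 × 15% = $1,800; $3,000 × 15% = $450. Combined base = $281,700 + $2,250 = $283,950.
Net percentage adjustment: +75% +40% −35% = +80%. $283,950 × 1.8 = $511,110.
Defendant was on pretrial release at the time (+$18,500 flat): $511,110 + $18,500 = $529,610.
$529,610 is at or above the $6,500 minimum.

$529,610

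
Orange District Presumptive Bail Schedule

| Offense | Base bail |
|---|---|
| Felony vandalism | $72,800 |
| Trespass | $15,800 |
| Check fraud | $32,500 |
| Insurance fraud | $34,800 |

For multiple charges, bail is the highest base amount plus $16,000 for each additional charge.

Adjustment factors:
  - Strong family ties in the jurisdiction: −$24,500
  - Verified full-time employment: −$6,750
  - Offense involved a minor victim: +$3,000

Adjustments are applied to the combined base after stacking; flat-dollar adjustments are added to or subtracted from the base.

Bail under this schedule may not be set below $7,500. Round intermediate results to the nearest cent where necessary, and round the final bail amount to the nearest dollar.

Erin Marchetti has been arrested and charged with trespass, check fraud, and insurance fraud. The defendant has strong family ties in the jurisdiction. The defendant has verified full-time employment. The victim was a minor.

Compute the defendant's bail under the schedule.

Base amounts from the schedule: trespass $15,800; check fraud $32,500; insurance fraud $34,800.
Stacking rule: highest base plus $16,000 per additional charge. Highest is insurance fraud at $34,800; 2 additional charges → +$32,000. Combined base = $66,800.
Strong family ties in the jurisdiction (−$24,500 flat): $66,800 − $24,500 = $42,300.
Verified full-time employment (−$6,750 flat): $42,300 − $6,750 = $35,550.
Offense involved a minor victim (+$3,000 flat): $35,550 + $3,000 = $38,550.
$38,550 is at or above the $7,500 minimum.

$38,550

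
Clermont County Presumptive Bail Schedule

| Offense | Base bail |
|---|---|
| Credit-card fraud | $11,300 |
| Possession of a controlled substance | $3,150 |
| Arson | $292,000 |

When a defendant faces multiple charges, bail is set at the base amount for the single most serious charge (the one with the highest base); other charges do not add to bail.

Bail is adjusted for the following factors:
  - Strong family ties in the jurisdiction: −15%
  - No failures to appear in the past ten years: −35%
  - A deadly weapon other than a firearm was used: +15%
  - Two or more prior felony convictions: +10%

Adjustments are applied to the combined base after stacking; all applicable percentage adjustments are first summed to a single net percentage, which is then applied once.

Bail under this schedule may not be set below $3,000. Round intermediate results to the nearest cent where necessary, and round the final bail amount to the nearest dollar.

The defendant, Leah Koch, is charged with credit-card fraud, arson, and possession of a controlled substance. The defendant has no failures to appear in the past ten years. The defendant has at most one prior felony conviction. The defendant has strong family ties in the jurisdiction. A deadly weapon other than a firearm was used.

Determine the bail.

Base amounts from the schedule: credit-card fraud $11,300; arson $292,000; possession of a controlled substance $3,150.
Stacking rule: use the highest base only. Highest is arson at $292,000. Combined base = $292,000.
Net percentage adjustment: −15% −35% +15% = −35%. $292,000 × 0.65 = $189,800.
$189,800 is at or above the $3,000 minimum.

$189,800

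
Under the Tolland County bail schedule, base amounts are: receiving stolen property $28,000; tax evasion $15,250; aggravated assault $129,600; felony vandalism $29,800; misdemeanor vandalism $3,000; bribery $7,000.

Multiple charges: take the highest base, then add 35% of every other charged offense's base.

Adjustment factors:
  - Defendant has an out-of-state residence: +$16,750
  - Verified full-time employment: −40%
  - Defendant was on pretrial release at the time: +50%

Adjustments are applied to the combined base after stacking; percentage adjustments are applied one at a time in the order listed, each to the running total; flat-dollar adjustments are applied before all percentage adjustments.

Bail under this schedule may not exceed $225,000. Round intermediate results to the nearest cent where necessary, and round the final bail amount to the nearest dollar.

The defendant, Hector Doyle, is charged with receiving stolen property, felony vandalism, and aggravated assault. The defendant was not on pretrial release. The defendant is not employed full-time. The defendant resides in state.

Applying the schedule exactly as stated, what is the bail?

$149,830

Base amounts from the schedule: receiving stolen property $28,000; felony vandalism $29,800; aggravated assault $129,600.
Stacking rule: highest base plus 35% of each additional charge. Highest is aggravated assault at $129,600. Additional: $28,000 × 35% = $9,800; $29,800 × 35% = $10,430. Combined base = $129,600 + $20,230 = $149,830.
No adjustment factors apply to this defendant.
$149,830 is within the $225,000 maximum.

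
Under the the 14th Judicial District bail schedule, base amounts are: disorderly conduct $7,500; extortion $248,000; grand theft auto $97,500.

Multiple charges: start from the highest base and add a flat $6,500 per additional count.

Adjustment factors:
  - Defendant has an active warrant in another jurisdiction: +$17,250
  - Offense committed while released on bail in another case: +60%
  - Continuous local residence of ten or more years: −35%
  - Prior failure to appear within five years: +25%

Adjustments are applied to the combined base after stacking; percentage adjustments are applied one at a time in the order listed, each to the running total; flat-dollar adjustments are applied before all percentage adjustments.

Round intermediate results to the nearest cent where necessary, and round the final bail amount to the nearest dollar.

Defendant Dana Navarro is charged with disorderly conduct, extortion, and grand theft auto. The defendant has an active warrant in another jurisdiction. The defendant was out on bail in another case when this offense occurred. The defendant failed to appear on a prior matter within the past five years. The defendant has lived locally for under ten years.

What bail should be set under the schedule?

$556,500

Base amounts from the schedule: disorderly conduct $7,500; extortion $248,000; grand theft auto $97,500.
Stacking rule: highest base plus $6,500 per additional charge. Highest is extortion at $248,000; 2 additional charges → +$13,000. Combined base = $261,000.
Defendant has an active warrant in another jurisdiction (+$17,250 flat): $261,000 + $17,250 = $278,250.
Offense committed while released on bail in another case (+60%): $278,250 × 1.6 = $445,200.
Prior failure to appear within five years (+25%): $445,200 × 1.25 = $556,500.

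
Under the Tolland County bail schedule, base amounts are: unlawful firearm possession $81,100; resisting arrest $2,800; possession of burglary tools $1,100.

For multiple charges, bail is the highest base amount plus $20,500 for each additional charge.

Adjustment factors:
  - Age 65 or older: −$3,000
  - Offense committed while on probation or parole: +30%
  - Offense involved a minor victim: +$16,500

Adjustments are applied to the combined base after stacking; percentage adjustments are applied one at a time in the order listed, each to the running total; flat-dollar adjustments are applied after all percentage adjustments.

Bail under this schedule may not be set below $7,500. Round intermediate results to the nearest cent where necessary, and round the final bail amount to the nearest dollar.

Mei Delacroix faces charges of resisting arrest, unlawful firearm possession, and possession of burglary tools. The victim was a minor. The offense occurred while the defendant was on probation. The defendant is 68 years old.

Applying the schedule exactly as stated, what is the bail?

Base amounts from the schedule: resisting arrest $2,800; unlawful firearm possession $81,100; possession of burglary tools $1,100.
Stacking rule: highest base plus $20,500 per additional charge. Highest is unlawful firearm possession at $81,100; 2 additional charges → +$41,000. Combined base = $122,100.
Offense committed while on probation or parole (+30%): $122,100 × 1.3 = $158,730.
Age 65 or older (−$3,000 flat): $158,730 − $3,000 = $155,730.
Offense involved a minor victim (+$16,500 flat): $155,730 + $16,500 = $172,230.
$172,230 is at or above the $7,500 minimum.

$172,230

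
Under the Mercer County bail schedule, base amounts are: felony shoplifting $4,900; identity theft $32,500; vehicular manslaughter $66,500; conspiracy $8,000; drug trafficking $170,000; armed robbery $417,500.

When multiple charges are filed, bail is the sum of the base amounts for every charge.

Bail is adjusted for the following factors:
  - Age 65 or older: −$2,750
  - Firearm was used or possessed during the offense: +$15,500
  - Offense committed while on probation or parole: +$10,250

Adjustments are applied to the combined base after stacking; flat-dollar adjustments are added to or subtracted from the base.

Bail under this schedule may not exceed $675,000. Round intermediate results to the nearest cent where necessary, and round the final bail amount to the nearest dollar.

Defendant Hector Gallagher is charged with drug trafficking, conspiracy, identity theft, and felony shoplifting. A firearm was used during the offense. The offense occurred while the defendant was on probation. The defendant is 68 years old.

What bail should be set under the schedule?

Base amounts from the schedule: drug trafficking $170,000; conspiracy $8,000; identity theft $32,500; felony shoplifting $4,900.
Stacking rule: sum of all bases. $170,000 + $8,000 + $32,500 + $4,900 = $215,400.
Age 65 or older (−$2,750 flat): $215,400 − $2,750 = $212,650.
Firearm was used or possessed during the offense (+$15,500 flat): $212,650 + $15,500 = $228,150.
Offense committed while on probation or parole (+$10,250 flat): $228,150 + $10,250 = $238,400.
$238,400 is within the $675,000 maximum.

$238,400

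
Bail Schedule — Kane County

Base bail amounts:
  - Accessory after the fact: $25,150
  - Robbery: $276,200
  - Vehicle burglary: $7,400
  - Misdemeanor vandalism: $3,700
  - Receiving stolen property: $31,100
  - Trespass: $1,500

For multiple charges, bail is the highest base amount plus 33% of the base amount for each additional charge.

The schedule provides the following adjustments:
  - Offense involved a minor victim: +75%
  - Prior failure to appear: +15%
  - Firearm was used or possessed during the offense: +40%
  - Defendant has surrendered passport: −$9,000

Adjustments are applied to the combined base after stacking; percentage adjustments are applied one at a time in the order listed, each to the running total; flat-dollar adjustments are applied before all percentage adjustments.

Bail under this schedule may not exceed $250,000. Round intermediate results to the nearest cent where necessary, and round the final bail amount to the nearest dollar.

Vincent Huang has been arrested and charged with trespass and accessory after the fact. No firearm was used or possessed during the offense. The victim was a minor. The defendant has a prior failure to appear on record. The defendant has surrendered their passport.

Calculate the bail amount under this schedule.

$33,498

Base amounts from the schedule: trespass $1,500; accessory after the fact $25,150.
Stacking rule: highest base plus 33% of each additional charge. Highest is accessory after the fact at $25,150. Additional: $1,500 × 33% = $495. Combined base = $25,150 + $495 = $25,645.
Defendant has surrendered passport (−$9,000 flat): $25,645 − $9,000 = $16,645.
Offense involved a minor victim (+75%): $16,645 × 1.75 = $29,128.75.
Prior failure to appear (+15%): $29,128.75 × 1.15 = $33,498.06.
$33,498.06 is within the $250,000 maximum.
Rounded to the nearest dollar: $33,498.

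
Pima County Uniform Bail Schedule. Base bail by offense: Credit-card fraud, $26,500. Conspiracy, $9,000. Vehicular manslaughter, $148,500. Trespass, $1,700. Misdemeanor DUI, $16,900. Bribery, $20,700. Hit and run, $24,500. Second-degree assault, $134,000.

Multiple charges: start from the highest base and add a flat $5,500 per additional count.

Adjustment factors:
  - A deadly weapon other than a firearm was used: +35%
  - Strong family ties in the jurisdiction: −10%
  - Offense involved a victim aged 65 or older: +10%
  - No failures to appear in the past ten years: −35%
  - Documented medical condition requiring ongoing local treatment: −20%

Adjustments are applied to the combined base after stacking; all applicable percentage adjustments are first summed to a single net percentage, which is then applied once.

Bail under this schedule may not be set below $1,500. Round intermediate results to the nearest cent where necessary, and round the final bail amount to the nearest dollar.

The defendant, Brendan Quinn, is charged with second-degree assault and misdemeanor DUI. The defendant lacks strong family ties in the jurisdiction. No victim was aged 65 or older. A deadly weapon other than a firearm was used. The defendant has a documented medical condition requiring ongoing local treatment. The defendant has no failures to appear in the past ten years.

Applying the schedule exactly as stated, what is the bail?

Base amounts from the schedule: second-degree assault $134,000; misdemeanor DUI $16,900.
Stacking rule: highest base plus $5,500 per additional charge. Highest is second-degree assault at $134,000; 1 additional charge → +$5,500. Combined base = $139,500.
Net percentage adjustment: +35% −35% −20% = −20%. $139,500 × 0.8 = $111,600.
$111,600 is at or above the $1,500 minimum.

$111,600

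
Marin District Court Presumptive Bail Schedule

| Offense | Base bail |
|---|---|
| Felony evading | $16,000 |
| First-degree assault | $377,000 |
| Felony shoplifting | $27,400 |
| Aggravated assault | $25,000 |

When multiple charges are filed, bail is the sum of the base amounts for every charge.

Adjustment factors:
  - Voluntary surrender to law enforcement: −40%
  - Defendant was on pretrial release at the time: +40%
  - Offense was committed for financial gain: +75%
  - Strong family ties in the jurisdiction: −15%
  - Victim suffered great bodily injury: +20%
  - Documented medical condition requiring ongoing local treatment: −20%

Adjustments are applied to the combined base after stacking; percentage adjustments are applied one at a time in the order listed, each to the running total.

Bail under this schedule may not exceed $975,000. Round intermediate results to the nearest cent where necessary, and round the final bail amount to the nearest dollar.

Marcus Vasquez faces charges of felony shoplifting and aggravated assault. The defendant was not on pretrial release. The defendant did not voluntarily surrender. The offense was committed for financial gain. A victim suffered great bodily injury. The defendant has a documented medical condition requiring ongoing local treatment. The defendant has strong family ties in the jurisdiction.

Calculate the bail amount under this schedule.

Base amounts from the schedule: felony shoplifting $27,400; aggravated assault $25,000.
Stacking rule: sum of all bases. $27,400 + $25,000 = $52,400.
Offense was committed for financial gain (+75%): $52,400 × 1.75 = $91,700.
Strong family ties in the jurisdiction (−15%): $91,700 × 0.85 = $77,945.
Victim suffered great bodily injury (+20%): $77,945 × 1.2 = $93,534.
Documented medical condition requiring ongoing local treatment (−20%): $93,534 × 0.8 = $74,827.20.
$74,827.20 is within the $975,000 maximum.
Rounded to the nearest dollar: $74,827.

$74,827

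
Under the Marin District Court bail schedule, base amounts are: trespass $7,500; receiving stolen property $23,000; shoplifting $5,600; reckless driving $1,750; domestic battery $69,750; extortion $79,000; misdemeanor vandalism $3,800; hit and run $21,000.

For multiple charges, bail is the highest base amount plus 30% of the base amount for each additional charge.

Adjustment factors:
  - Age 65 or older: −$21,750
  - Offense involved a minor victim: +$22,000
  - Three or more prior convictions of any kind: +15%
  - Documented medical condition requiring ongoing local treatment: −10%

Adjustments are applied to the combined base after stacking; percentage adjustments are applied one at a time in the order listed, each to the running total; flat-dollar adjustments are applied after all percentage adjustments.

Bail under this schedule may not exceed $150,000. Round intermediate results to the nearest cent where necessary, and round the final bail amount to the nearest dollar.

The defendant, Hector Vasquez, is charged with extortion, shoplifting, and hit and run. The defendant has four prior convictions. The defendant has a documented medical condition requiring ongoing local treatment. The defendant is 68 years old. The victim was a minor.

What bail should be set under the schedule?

Base amounts from the schedule: extortion $79,000; shoplifting $5,600; hit and run $21,000.
Stacking rule: highest base plus 30% of each additional charge. Highest is extortion at $79,000. Additional: $5,600 × 30% = $1,680; $21,000 × 30% = $6,300. Combined base = $79,000 + $7,980 = $86,980.
Three or more prior convictions of any kind (+15%): $86,980 × 1.15 = $100,027.
Documented medical condition requiring ongoing local treatment (−10%): $100,027 × 0.9 = $90,024.30.
Age 65 or older (−$21,750 flat): $90,024.30 − $21,750 = $68,274.30.
Offense involved a minor victim (+$22,000 flat): $68,274.30 + $22,000 = $90,274.30.
$90,274.30 is within the $150,000 maximum.
Rounded to the nearest dollar: $90,274.

$90,274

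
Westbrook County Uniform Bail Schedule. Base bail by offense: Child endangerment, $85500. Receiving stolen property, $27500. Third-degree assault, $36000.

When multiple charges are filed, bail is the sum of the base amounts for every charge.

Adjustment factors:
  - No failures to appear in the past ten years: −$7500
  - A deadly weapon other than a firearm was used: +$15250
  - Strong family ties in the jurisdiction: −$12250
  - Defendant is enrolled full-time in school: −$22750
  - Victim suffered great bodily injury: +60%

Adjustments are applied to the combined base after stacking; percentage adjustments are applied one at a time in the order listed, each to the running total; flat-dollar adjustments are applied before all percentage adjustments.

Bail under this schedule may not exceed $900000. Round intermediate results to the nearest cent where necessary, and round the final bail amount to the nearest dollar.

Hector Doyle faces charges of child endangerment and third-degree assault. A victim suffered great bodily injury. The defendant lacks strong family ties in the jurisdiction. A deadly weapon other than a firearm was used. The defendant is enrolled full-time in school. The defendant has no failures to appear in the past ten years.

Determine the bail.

$170400

Base amounts from the schedule: child endangerment $85500; third-degree assault $36000.
Stacking rule: sum of all bases. $85500 + $36000 = $121500.
No failures to appear in the past ten years (−$7500 flat): $121500 − $7500 = $114000.
A deadly weapon other than a firearm was used (+$15250 flat): $114000 + $15250 = $129250.
Defendant is enrolled full-time in school (−$22750 flat): $129250 − $22750 = $106500.
Victim suffered great bodily injury (+60%): $106500 × 1.6 = $170400.
$170400 is within the $900000 maximum.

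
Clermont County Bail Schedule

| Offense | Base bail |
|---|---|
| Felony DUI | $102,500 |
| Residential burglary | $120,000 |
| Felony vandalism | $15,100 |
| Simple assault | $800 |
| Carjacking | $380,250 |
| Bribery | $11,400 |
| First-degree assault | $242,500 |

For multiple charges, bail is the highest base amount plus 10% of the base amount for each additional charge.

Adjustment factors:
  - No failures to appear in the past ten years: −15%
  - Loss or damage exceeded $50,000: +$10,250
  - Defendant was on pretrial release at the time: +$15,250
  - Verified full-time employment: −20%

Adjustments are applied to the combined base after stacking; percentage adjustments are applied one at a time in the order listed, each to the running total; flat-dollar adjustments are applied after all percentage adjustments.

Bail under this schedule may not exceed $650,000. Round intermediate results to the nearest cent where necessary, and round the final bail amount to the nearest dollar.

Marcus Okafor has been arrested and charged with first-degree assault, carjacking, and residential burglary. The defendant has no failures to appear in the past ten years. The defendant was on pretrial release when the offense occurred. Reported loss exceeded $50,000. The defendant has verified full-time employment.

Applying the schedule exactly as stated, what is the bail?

Base amounts from the schedule: first-degree assault $242,500; carjacking $380,250; residential burglary $120,000.
Stacking rule: highest base plus 10% of each additional charge. Highest is carjacking at $380,250. Additional: $242,500 × 10% = $24,250; $120,000 × 10% = $12,000. Combined base = $380,250 + $36,250 = $416,500.
No failures to appear in the past ten years (−15%): $416,500 × 0.85 = $354,025.
Verified full-time employment (−20%): $354,025 × 0.8 = $283,220.
Loss or damage exceeded $50,000 (+$10,250 flat): $283,220 + $10,250 = $293,470.
Defendant was on pretrial release at the time (+$15,250 flat): $293,470 + $15,250 = $308,720.
$308,720 is within the $650,000 maximum.

$308,720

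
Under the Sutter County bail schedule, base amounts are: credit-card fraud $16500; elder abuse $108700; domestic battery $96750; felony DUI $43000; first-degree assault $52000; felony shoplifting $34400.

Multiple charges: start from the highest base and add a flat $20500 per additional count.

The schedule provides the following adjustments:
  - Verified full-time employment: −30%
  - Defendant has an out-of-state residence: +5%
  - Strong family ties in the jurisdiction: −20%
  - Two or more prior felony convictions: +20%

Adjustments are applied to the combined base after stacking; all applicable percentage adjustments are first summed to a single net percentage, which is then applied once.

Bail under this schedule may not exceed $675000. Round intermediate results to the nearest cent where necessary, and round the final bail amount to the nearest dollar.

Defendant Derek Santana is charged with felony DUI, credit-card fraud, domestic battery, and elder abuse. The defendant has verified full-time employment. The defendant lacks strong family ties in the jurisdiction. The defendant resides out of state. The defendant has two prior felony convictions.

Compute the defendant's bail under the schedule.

Base amounts from the schedule: felony DUI $43000; credit-card fraud $16500; domestic battery $96750; elder abuse $108700.
Stacking rule: highest base plus $20500 per additional charge. Highest is elder abuse at $108700; 3 additional charges → +$61500. Combined base = $170200.
Net percentage adjustment: −30% +5% +20% = −5%. $170200 × 0.95 = $161690.
$161690 is within the $675000 maximum.

$161690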